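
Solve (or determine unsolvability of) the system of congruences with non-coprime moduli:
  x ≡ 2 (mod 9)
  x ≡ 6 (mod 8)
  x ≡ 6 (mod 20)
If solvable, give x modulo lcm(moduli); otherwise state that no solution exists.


Moduli 9, 8, 20 are not pairwise coprime, so CRT works modulo lcm(m_i) when all pairwise compatibility conditions hold.
Pairwise compatibility: gcd(m_i, m_j) must divide a_i - a_j for every pair.
Merge one congruence at a time:
  Start: x ≡ 2 (mod 9).
  Combine with x ≡ 6 (mod 8): gcd(9, 8) = 1; 6 - 2 = 4, which IS divisible by 1, so compatible.
    Write x = 2 + 9·t and substitute into x ≡ 6 (mod 8): 9·t ≡ 6 − 2 = 4 (mod 8).
    Reduce coefficients mod 8: 1·t ≡ 4 (mod 8).
    So t ≡ 4 (mod 8).
    Then x = 2 + 9·4 = 38, valid modulo lcm(9, 8) = 72: x ≡ 38 (mod 72).
  Combine with x ≡ 6 (mod 20): gcd(72, 20) = 4; 6 - 38 = -32, which IS divisible by 4, so compatible.
    Write x = 38 + 72·t and substitute into x ≡ 6 (mod 20): 72·t ≡ 6 − 38 = -32 (mod 20).
    Divide the congruence (and modulus) by g = 4: 18·t ≡ -8 (mod 5).
    Reduce coefficients mod 5: 3·t ≡ 2 (mod 5).
    The inverse of 3 mod 5 is 2 (since 3·2 = 6 = 1·5 + 1), so t ≡ 2·2 = 4 ≡ 4 (mod 5).
    Then x = 38 + 72·4 = 326, valid modulo lcm(72, 20) = 360: x ≡ 326 (mod 360).
Verify: 326 mod 9 = 2, 326 mod 8 = 6, 326 mod 20 = 6.

x ≡ 326 (mod 360).


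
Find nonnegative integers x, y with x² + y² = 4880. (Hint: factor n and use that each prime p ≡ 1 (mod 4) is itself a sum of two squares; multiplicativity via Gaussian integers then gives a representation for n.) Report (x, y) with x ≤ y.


Step 1: Factor n = 4880 = 2^4 · 5 · 61.
Step 2: Check the mod-4 condition on each prime factor: 2 = 2 (special); 5 ≡ 1 (mod 4), exponent 1; 61 ≡ 1 (mod 4), exponent 1.
All primes ≡ 3 (mod 4) appear to even exponent (or don't appear), so by the two-squares theorem n IS expressible as a sum of two squares.
Step 3: Build a representation. Group n = k² · m with k = 4 and m = 5 · 61 = 305 (a product of primes ≡ 1 (mod 4)); a representation of m scales to one of n via (k·x)² + (k·y)² = k²(x² + y²). Each prime p ≡ 1 (mod 4) is itself a sum of two squares; find a² by testing p − a² for a perfect square:
  5: 5 − 1² = 4 = 2² ⇒ 5 = 1² + 2².
  61: 61 − 1² = 60, 61 − 2² = 57, 61 − 3² = 52, 61 − 4² = 45, 61 − 5² = 36 = 6² ⇒ 61 = 5² + 6².
  Combine using the Brahmagupta–Fibonacci identity (a² + b²)(c² + d²) = (ac − bd)² + (ad + bc)² = (ac + bd)² + (ad − bc)²:
  5 · 61 = 305: from (1² + 2²)(5² + 6²), take (1·5 − 2·6, 1·6 + 2·5) = (5 − 12, 6 + 10) = (-7, 16); dropping signs (only squares matter) gives (7, 16); check 7² + 16² = 49 + 256 = 305 ✓.
  Scale by k = 4: (4·7, 4·16) = (28, 64).
Step 4: Order so x ≤ y and verify: 28² + 64² = 784 + 4096 = 4880 = n. ✓

n = 4880 = 28² + 64² (one valid representation with x ≤ y).


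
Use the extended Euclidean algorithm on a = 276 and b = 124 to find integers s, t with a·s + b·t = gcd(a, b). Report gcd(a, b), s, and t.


Euclidean algorithm on (276, 124) — divide until remainder is 0:
  276 = 2 · 124 + 28
  124 = 4 · 28 + 12
  28 = 2 · 12 + 4
  12 = 3 · 4 + 0
gcd(276, 124) = 4.
Track Bezout coefficients alongside the remainders: start with r₀ = 276 = a·1 + b·0 (s = 1, t = 0) and r₁ = 124 = a·0 + b·1 (s = 0, t = 1); each new remainder r_{k+1} = r_{k-1} − q_k·r_k inherits s_{k+1} = s_{k-1} − q_k·s_k, t_{k+1} = t_{k-1} − q_k·t_k, so r_k = a·s_k + b·t_k at every step:
  q = 2: r = 28, s = 1 − 2·0 = 1, t = 0 − 2·1 = -2  (check: 276·1 + 124·(-2) = 28)
  q = 4: r = 12, s = 0 − 4·1 = -4, t = 1 − 4·(-2) = 9  (check: 276·(-4) + 124·9 = 12)
  q = 2: r = 4, s = 1 − 2·(-4) = 9, t = -2 − 2·9 = -20  (check: 276·9 + 124·(-20) = 4)
The row with r = 4 (the gcd) gives the Bezout coefficients s = 9, t = -20.
Result: 276 · (9) + 124 · (-20) = 4.

gcd(276, 124) = 4; s = 9, t = -20 (check: 276·9 + 124·(-20) = 4).


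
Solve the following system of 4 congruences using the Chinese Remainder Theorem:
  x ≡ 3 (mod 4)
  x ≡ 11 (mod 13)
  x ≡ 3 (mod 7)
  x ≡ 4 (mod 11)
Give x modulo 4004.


Product of moduli M = 4 · 13 · 7 · 11 = 4004.
Merge one congruence at a time:
  Start: x ≡ 3 (mod 4).
  Combine with x ≡ 11 (mod 13); new modulus lcm = 52.
    Write x = 3 + 4·t and substitute into x ≡ 11 (mod 13): 4·t ≡ 11 − 3 = 8 (mod 13).
    The inverse of 4 mod 13 is 10 (since 4·10 = 40 = 3·13 + 1), so t ≡ 10·8 = 80 ≡ 2 (mod 13).
    Then x = 3 + 4·2 = 11, valid modulo lcm(4, 13) = 52: x ≡ 11 (mod 52).
  Combine with x ≡ 3 (mod 7); new modulus lcm = 364.
    Write x = 11 + 52·t and substitute into x ≡ 3 (mod 7): 52·t ≡ 3 − 11 = -8 (mod 7).
    Reduce coefficients mod 7: 3·t ≡ 6 (mod 7).
    The inverse of 3 mod 7 is 5 (since 3·5 = 15 = 2·7 + 1), so t ≡ 5·6 = 30 ≡ 2 (mod 7).
    Then x = 11 + 52·2 = 115, valid modulo lcm(52, 7) = 364: x ≡ 115 (mod 364).
  Combine with x ≡ 4 (mod 11); new modulus lcm = 4004.
    Write x = 115 + 364·t and substitute into x ≡ 4 (mod 11): 364·t ≡ 4 − 115 = -111 (mod 11).
    Reduce coefficients mod 11: 1·t ≡ 10 (mod 11).
    So t ≡ 10 (mod 11).
    Then x = 115 + 364·10 = 3755, valid modulo lcm(364, 11) = 4004: x ≡ 3755 (mod 4004).
Verify against each original: 3755 mod 4 = 3, 3755 mod 13 = 11, 3755 mod 7 = 3, 3755 mod 11 = 4.

x ≡ 3755 (mod 4004).


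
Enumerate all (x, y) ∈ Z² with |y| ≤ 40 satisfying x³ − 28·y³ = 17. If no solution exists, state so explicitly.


The equation is x³ - 28y³ = 17. For fixed y, x³ = 28·y³ + 17, so a solution requires the RHS to be a perfect cube.
Strategy: iterate y from -40 to 40, compute RHS = 28·y³ + 17, and check whether it is a (positive or negative) perfect cube.
Check small values of y:
  y = 0: RHS = 17 is not a perfect cube.
  y = 1: RHS = 45 is not a perfect cube.
  y = -1: RHS = -11 is not a perfect cube.
  y = 2: RHS = 241 is not a perfect cube.
  y = -2: RHS = -207 is not a perfect cube.
  y = 3: RHS = 773 is not a perfect cube.
  y = -3: RHS = -739 is not a perfect cube.
Continuing the search up to |y| = 40 finds no solutions either.
No (x, y) in the scanned range satisfies the equation.

No integer solutions with |y| ≤ 40.


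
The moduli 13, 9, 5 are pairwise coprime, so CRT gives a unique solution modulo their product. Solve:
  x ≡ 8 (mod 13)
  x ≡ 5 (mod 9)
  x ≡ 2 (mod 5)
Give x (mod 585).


Moduli 13, 9, 5 are pairwise coprime; by CRT there is a unique solution modulo M = 13 · 9 · 5 = 585.
Solve pairwise, accumulating the modulus:
  Start with x ≡ 8 (mod 13).
  Combine with x ≡ 5 (mod 9): since gcd(13, 9) = 1, we get a unique residue mod 117.
    Write x = 8 + 13·t and substitute into x ≡ 5 (mod 9): 13·t ≡ 5 − 8 = -3 (mod 9).
    Reduce coefficients mod 9: 4·t ≡ 6 (mod 9).
    The inverse of 4 mod 9 is 7 (since 4·7 = 28 = 3·9 + 1), so t ≡ 7·6 = 42 ≡ 6 (mod 9).
    Then x = 8 + 13·6 = 86, valid modulo lcm(13, 9) = 117: x ≡ 86 (mod 117).
  Combine with x ≡ 2 (mod 5): since gcd(117, 5) = 1, we get a unique residue mod 585.
    Write x = 86 + 117·t and substitute into x ≡ 2 (mod 5): 117·t ≡ 2 − 86 = -84 (mod 5).
    Reduce coefficients mod 5: 2·t ≡ 1 (mod 5).
    The inverse of 2 mod 5 is 3 (since 2·3 = 6 = 1·5 + 1), so t ≡ 3·1 = 3 ≡ 3 (mod 5).
    Then x = 86 + 117·3 = 437, valid modulo lcm(117, 5) = 585: x ≡ 437 (mod 585).
Verify: 437 mod 13 = 8 ✓, 437 mod 9 = 5 ✓, 437 mod 5 = 2 ✓.

x ≡ 437 (mod 585).


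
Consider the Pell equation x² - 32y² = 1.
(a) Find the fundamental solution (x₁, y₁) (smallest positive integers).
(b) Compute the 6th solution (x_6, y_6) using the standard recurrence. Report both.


Step 1: Find the fundamental solution (x₁, y₁) of x² - 32y² = 1.
  Expand √32 as a continued fraction. a₀ = ⌊√32⌋ = 5; iterate m_{k+1} = d_k·a_k − m_k, d_{k+1} = (32 − m_{k+1}²)/d_k, a_{k+1} = ⌊(a₀ + m_{k+1})/d_{k+1}⌋ (starting m₀ = 0, d₀ = 1), with convergents p_k = a_k·p_{k-1} + p_{k-2}, q_k = a_k·q_{k-1} + q_{k-2} (p₋₁ = 1, q₋₁ = 0):
  k = 0: a₀ = 5; p₀/q₀ = 5/1; p₀² − 32·q₀² = 25 − 32 = -7.
  k = 1: m = 5, d = 7, a = ⌊(5 + 5)/7⌋ = 1; p/q = (1·5 + 1)/(1·1 + 0) = 6/1; p² − 32·q² = 36 − 32 = 4.
  k = 2: m = 2, d = 4, a = ⌊(5 + 2)/4⌋ = 1; p/q = (1·6 + 5)/(1·1 + 1) = 11/2; p² − 32·q² = 121 − 128 = -7.
  k = 3: m = 2, d = 7, a = ⌊(5 + 2)/7⌋ = 1; p/q = (1·11 + 6)/(1·2 + 1) = 17/3; p² − 32·q² = 289 − 288 = 1.
  The first convergent with p² − 32·q² = 1 gives the fundamental solution (x₁, y₁) = (17, 3).
Step 2: Apply the recurrence (x_{n+1}, y_{n+1}) = (x₁x_n + 32y₁y_n, x₁y_n + y₁x_n) repeatedly.
  From (x_1, y_1) = (17, 3): x_2 = 17·17 + 32·3·3 = 577; y_2 = 17·3 + 3·17 = 102.
  From (x_2, y_2) = (577, 102): x_3 = 17·577 + 32·3·102 = 19601; y_3 = 17·102 + 3·577 = 3465.
  From (x_3, y_3) = (19601, 3465): x_4 = 17·19601 + 32·3·3465 = 665857; y_4 = 17·3465 + 3·19601 = 117708.
  From (x_4, y_4) = (665857, 117708): x_5 = 17·665857 + 32·3·117708 = 22619537; y_5 = 17·117708 + 3·665857 = 3998607.
  From (x_5, y_5) = (22619537, 3998607): x_6 = 17·22619537 + 32·3·3998607 = 768398401; y_6 = 17·3998607 + 3·22619537 = 135834930.
Step 3: Verify x_6² - 32·y_6² = 590436102659356801 - 590436102659356800 = 1 (should be 1). ✓

(x_1, y_1) = (17, 3); (x_6, y_6) = (768398401, 135834930).


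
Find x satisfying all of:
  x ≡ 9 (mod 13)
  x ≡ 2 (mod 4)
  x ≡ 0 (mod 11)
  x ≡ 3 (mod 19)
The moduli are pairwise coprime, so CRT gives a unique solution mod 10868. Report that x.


Product of moduli M = 13 · 4 · 11 · 19 = 10868.
Merge one congruence at a time:
  Start: x ≡ 9 (mod 13).
  Combine with x ≡ 2 (mod 4); new modulus lcm = 52.
    Write x = 9 + 13·t and substitute into x ≡ 2 (mod 4): 13·t ≡ 2 − 9 = -7 (mod 4).
    Reduce coefficients mod 4: 1·t ≡ 1 (mod 4).
    So t ≡ 1 (mod 4).
    Then x = 9 + 13·1 = 22, valid modulo lcm(13, 4) = 52: x ≡ 22 (mod 52).
  Combine with x ≡ 0 (mod 11); new modulus lcm = 572.
    Write x = 22 + 52·t and substitute into x ≡ 0 (mod 11): 52·t ≡ 0 − 22 = -22 (mod 11).
    Reduce coefficients mod 11: 8·t ≡ 0 (mod 11).
    The inverse of 8 mod 11 is 7 (since 8·7 = 56 = 5·11 + 1), so t ≡ 7·0 = 0 ≡ 0 (mod 11).
    Then x = 22 + 52·0 = 22, valid modulo lcm(52, 11) = 572: x ≡ 22 (mod 572).
  Combine with x ≡ 3 (mod 19); new modulus lcm = 10868.
    Write x = 22 + 572·t and substitute into x ≡ 3 (mod 19): 572·t ≡ 3 − 22 = -19 (mod 19).
    Reduce coefficients mod 19: 2·t ≡ 0 (mod 19).
    The inverse of 2 mod 19 is 10 (since 2·10 = 20 = 1·19 + 1), so t ≡ 10·0 = 0 ≡ 0 (mod 19).
    Then x = 22 + 572·0 = 22, valid modulo lcm(572, 19) = 10868: x ≡ 22 (mod 10868).
Verify against each original: 22 mod 13 = 9, 22 mod 4 = 2, 22 mod 11 = 0, 22 mod 19 = 3.

x ≡ 22 (mod 10868).


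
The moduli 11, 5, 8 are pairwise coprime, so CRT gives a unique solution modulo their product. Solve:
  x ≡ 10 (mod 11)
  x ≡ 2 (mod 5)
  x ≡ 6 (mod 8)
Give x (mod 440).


Moduli 11, 5, 8 are pairwise coprime; by CRT there is a unique solution modulo M = 11 · 5 · 8 = 440.
Solve pairwise, accumulating the modulus:
  Start with x ≡ 10 (mod 11).
  Combine with x ≡ 2 (mod 5): since gcd(11, 5) = 1, we get a unique residue mod 55.
    Write x = 10 + 11·t and substitute into x ≡ 2 (mod 5): 11·t ≡ 2 − 10 = -8 (mod 5).
    Reduce coefficients mod 5: 1·t ≡ 2 (mod 5).
    So t ≡ 2 (mod 5).
    Then x = 10 + 11·2 = 32, valid modulo lcm(11, 5) = 55: x ≡ 32 (mod 55).
  Combine with x ≡ 6 (mod 8): since gcd(55, 8) = 1, we get a unique residue mod 440.
    Write x = 32 + 55·t and substitute into x ≡ 6 (mod 8): 55·t ≡ 6 − 32 = -26 (mod 8).
    Reduce coefficients mod 8: 7·t ≡ 6 (mod 8).
    The inverse of 7 mod 8 is 7 (since 7·7 = 49 = 6·8 + 1), so t ≡ 7·6 = 42 ≡ 2 (mod 8).
    Then x = 32 + 55·2 = 142, valid modulo lcm(55, 8) = 440: x ≡ 142 (mod 440).
Verify: 142 mod 11 = 10 ✓, 142 mod 5 = 2 ✓, 142 mod 8 = 6 ✓.

x ≡ 142 (mod 440).


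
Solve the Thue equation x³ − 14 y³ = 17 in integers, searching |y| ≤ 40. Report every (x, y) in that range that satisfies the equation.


The equation is x³ - 14y³ = 17. For fixed y, x³ = 14·y³ + 17, so a solution requires the RHS to be a perfect cube.
Strategy: iterate y from -40 to 40, compute RHS = 14·y³ + 17, and check whether it is a (positive or negative) perfect cube.
Check small values of y:
  y = 0: RHS = 17 is not a perfect cube.
  y = 1: RHS = 31 is not a perfect cube.
  y = -1: RHS = 3 is not a perfect cube.
  y = 2: RHS = 129 is not a perfect cube.
  y = -2: RHS = -95 is not a perfect cube.
  y = 3: RHS = 395 is not a perfect cube.
  y = -3: RHS = -361 is not a perfect cube.
Continuing the search up to |y| = 40 finds no solutions either.
No (x, y) in the scanned range satisfies the equation.

No integer solutions with |y| ≤ 40.


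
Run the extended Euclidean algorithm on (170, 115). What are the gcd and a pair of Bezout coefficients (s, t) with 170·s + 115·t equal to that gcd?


Euclidean algorithm on (170, 115) — divide until remainder is 0:
  170 = 1 · 115 + 55
  115 = 2 · 55 + 5
  55 = 11 · 5 + 0
gcd(170, 115) = 5.
Track Bezout coefficients alongside the remainders: start with r₀ = 170 = a·1 + b·0 (s = 1, t = 0) and r₁ = 115 = a·0 + b·1 (s = 0, t = 1); each new remainder r_{k+1} = r_{k-1} − q_k·r_k inherits s_{k+1} = s_{k-1} − q_k·s_k, t_{k+1} = t_{k-1} − q_k·t_k, so r_k = a·s_k + b·t_k at every step:
  q = 1: r = 55, s = 1 − 1·0 = 1, t = 0 − 1·1 = -1  (check: 170·1 + 115·(-1) = 55)
  q = 2: r = 5, s = 0 − 2·1 = -2, t = 1 − 2·(-1) = 3  (check: 170·(-2) + 115·3 = 5)
The row with r = 5 (the gcd) gives the Bezout coefficients s = -2, t = 3.
Result: 170 · (-2) + 115 · (3) = 5.

gcd(170, 115) = 5; s = -2, t = 3 (check: 170·(-2) + 115·3 = 5).


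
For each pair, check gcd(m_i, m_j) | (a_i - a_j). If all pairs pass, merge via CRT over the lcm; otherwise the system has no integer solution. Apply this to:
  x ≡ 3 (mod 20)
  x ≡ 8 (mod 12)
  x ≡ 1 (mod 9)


Moduli 20, 12, 9 are not pairwise coprime, so CRT works modulo lcm(m_i) when all pairwise compatibility conditions hold.
Pairwise compatibility: gcd(m_i, m_j) must divide a_i - a_j for every pair.
Merge one congruence at a time:
  Start: x ≡ 3 (mod 20).
  Combine with x ≡ 8 (mod 12): gcd(20, 12) = 4, and 8 - 3 = 5 is NOT divisible by 4.
    ⇒ system is inconsistent (no integer solution).

No solution (the system is inconsistent).


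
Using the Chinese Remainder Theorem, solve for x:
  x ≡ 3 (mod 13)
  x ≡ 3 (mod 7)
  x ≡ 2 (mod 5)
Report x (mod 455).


Moduli 13, 7, 5 are pairwise coprime; by CRT there is a unique solution modulo M = 13 · 7 · 5 = 455.
Solve pairwise, accumulating the modulus:
  Start with x ≡ 3 (mod 13).
  Combine with x ≡ 3 (mod 7): since gcd(13, 7) = 1, we get a unique residue mod 91.
    Write x = 3 + 13·t and substitute into x ≡ 3 (mod 7): 13·t ≡ 3 − 3 = 0 (mod 7).
    Reduce coefficients mod 7: 6·t ≡ 0 (mod 7).
    The inverse of 6 mod 7 is 6 (since 6·6 = 36 = 5·7 + 1), so t ≡ 6·0 = 0 ≡ 0 (mod 7).
    Then x = 3 + 13·0 = 3, valid modulo lcm(13, 7) = 91: x ≡ 3 (mod 91).
  Combine with x ≡ 2 (mod 5): since gcd(91, 5) = 1, we get a unique residue mod 455.
    Write x = 3 + 91·t and substitute into x ≡ 2 (mod 5): 91·t ≡ 2 − 3 = -1 (mod 5).
    Reduce coefficients mod 5: 1·t ≡ 4 (mod 5).
    So t ≡ 4 (mod 5).
    Then x = 3 + 91·4 = 367, valid modulo lcm(91, 5) = 455: x ≡ 367 (mod 455).
Verify: 367 mod 13 = 3 ✓, 367 mod 7 = 3 ✓, 367 mod 5 = 2 ✓.

x ≡ 367 (mod 455).


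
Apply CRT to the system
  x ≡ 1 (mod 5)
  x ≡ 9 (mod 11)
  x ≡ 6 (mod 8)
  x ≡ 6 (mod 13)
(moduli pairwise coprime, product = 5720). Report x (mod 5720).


Product of moduli M = 5 · 11 · 8 · 13 = 5720.
Merge one congruence at a time:
  Start: x ≡ 1 (mod 5).
  Combine with x ≡ 9 (mod 11); new modulus lcm = 55.
    Write x = 1 + 5·t and substitute into x ≡ 9 (mod 11): 5·t ≡ 9 − 1 = 8 (mod 11).
    The inverse of 5 mod 11 is 9 (since 5·9 = 45 = 4·11 + 1), so t ≡ 9·8 = 72 ≡ 6 (mod 11).
    Then x = 1 + 5·6 = 31, valid modulo lcm(5, 11) = 55: x ≡ 31 (mod 55).
  Combine with x ≡ 6 (mod 8); new modulus lcm = 440.
    Write x = 31 + 55·t and substitute into x ≡ 6 (mod 8): 55·t ≡ 6 − 31 = -25 (mod 8).
    Reduce coefficients mod 8: 7·t ≡ 7 (mod 8).
    The inverse of 7 mod 8 is 7 (since 7·7 = 49 = 6·8 + 1), so t ≡ 7·7 = 49 ≡ 1 (mod 8).
    Then x = 31 + 55·1 = 86, valid modulo lcm(55, 8) = 440: x ≡ 86 (mod 440).
  Combine with x ≡ 6 (mod 13); new modulus lcm = 5720.
    Write x = 86 + 440·t and substitute into x ≡ 6 (mod 13): 440·t ≡ 6 − 86 = -80 (mod 13).
    Reduce coefficients mod 13: 11·t ≡ 11 (mod 13).
    The inverse of 11 mod 13 is 6 (since 11·6 = 66 = 5·13 + 1), so t ≡ 6·11 = 66 ≡ 1 (mod 13).
    Then x = 86 + 440·1 = 526, valid modulo lcm(440, 13) = 5720: x ≡ 526 (mod 5720).
Verify against each original: 526 mod 5 = 1, 526 mod 11 = 9, 526 mod 8 = 6, 526 mod 13 = 6.

x ≡ 526 (mod 5720).


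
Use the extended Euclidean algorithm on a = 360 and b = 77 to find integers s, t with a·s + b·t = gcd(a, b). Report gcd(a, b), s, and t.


Euclidean algorithm on (360, 77) — divide until remainder is 0:
  360 = 4 · 77 + 52
  77 = 1 · 52 + 25
  52 = 2 · 25 + 2
  25 = 12 · 2 + 1
  2 = 2 · 1 + 0
gcd(360, 77) = 1.
Track Bezout coefficients alongside the remainders: start with r₀ = 360 = a·1 + b·0 (s = 1, t = 0) and r₁ = 77 = a·0 + b·1 (s = 0, t = 1); each new remainder r_{k+1} = r_{k-1} − q_k·r_k inherits s_{k+1} = s_{k-1} − q_k·s_k, t_{k+1} = t_{k-1} − q_k·t_k, so r_k = a·s_k + b·t_k at every step:
  q = 4: r = 52, s = 1 − 4·0 = 1, t = 0 − 4·1 = -4  (check: 360·1 + 77·(-4) = 52)
  q = 1: r = 25, s = 0 − 1·1 = -1, t = 1 − 1·(-4) = 5  (check: 360·(-1) + 77·5 = 25)
  q = 2: r = 2, s = 1 − 2·(-1) = 3, t = -4 − 2·5 = -14  (check: 360·3 + 77·(-14) = 2)
  q = 12: r = 1, s = -1 − 12·3 = -37, t = 5 − 12·(-14) = 173  (check: 360·(-37) + 77·173 = 1)
The row with r = 1 (the gcd) gives the Bezout coefficients s = -37, t = 173.
Result: 360 · (-37) + 77 · (173) = 1.

gcd(360, 77) = 1; s = -37, t = 173 (check: 360·(-37) + 77·173 = 1).


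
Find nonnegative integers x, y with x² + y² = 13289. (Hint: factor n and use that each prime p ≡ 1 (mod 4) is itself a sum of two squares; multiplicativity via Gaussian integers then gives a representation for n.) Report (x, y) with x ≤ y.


Step 1: Factor n = 13289 = 97 · 137.
Step 2: Check the mod-4 condition on each prime factor: 97 ≡ 1 (mod 4), exponent 1; 137 ≡ 1 (mod 4), exponent 1.
All primes ≡ 3 (mod 4) appear to even exponent (or don't appear), so by the two-squares theorem n IS expressible as a sum of two squares.
Step 3: Build a representation. Here n = 97 · 137 is a product of primes ≡ 1 (mod 4). Each prime p ≡ 1 (mod 4) is itself a sum of two squares; find a² by testing p − a² for a perfect square:
  97: 97 − 1² = 96, 97 − 2² = 93, 97 − 3² = 88, 97 − 4² = 81 = 9² ⇒ 97 = 4² + 9².
  137: 137 − 1² = 136, 137 − 2² = 133, 137 − 3² = 128, 137 − 4² = 121 = 11² ⇒ 137 = 4² + 11².
  Combine using the Brahmagupta–Fibonacci identity (a² + b²)(c² + d²) = (ac − bd)² + (ad + bc)² = (ac + bd)² + (ad − bc)²:
  97 · 137 = 13289: from (4² + 9²)(4² + 11²), take (4·4 − 9·11, 4·11 + 9·4) = (16 − 99, 44 + 36) = (-83, 80); dropping signs (only squares matter) gives (83, 80); check 83² + 80² = 6889 + 6400 = 13289 ✓.
Step 4: Order so x ≤ y and verify: 80² + 83² = 6400 + 6889 = 13289 = n. ✓

n = 13289 = 80² + 83² (one valid representation with x ≤ y).


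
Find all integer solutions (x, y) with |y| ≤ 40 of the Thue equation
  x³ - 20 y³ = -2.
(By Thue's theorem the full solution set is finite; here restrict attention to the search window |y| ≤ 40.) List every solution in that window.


The equation is x³ - 20y³ = -2. For fixed y, x³ = 20·y³ − 2, so a solution requires the RHS to be a perfect cube.
Strategy: iterate y from -40 to 40, compute RHS = 20·y³ − 2, and check whether it is a (positive or negative) perfect cube.
Check small values of y:
  y = 0: RHS = -2 is not a perfect cube.
  y = 1: RHS = 18 is not a perfect cube.
  y = -1: RHS = -22 is not a perfect cube.
  y = 2: RHS = 158 is not a perfect cube.
  y = -2: RHS = -162 is not a perfect cube.
  y = 3: RHS = 538 is not a perfect cube.
  y = -3: RHS = -542 is not a perfect cube.
Continuing the search up to |y| = 40 finds no solutions either.
No (x, y) in the scanned range satisfies the equation.

No integer solutions with |y| ≤ 40.


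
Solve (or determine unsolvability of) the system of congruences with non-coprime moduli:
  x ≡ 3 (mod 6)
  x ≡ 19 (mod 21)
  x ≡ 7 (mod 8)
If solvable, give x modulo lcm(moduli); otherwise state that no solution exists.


Moduli 6, 21, 8 are not pairwise coprime, so CRT works modulo lcm(m_i) when all pairwise compatibility conditions hold.
Pairwise compatibility: gcd(m_i, m_j) must divide a_i - a_j for every pair.
Merge one congruence at a time:
  Start: x ≡ 3 (mod 6).
  Combine with x ≡ 19 (mod 21): gcd(6, 21) = 3, and 19 - 3 = 16 is NOT divisible by 3.
    ⇒ system is inconsistent (no integer solution).

No solution (the system is inconsistent).


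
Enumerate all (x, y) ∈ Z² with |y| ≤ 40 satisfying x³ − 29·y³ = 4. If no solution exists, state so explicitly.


The equation is x³ - 29y³ = 4. For fixed y, x³ = 29·y³ + 4, so a solution requires the RHS to be a perfect cube.
Strategy: iterate y from -40 to 40, compute RHS = 29·y³ + 4, and check whether it is a (positive or negative) perfect cube.
Check small values of y:
  y = 0: RHS = 4 is not a perfect cube.
  y = 1: RHS = 33 is not a perfect cube.
  y = -1: RHS = -25 is not a perfect cube.
  y = 2: RHS = 236 is not a perfect cube.
  y = -2: RHS = -228 is not a perfect cube.
  y = 3: RHS = 787 is not a perfect cube.
  y = -3: RHS = -779 is not a perfect cube.
Continuing the search up to |y| = 40 finds no solutions either.
No (x, y) in the scanned range satisfies the equation.

No integer solutions with |y| ≤ 40.


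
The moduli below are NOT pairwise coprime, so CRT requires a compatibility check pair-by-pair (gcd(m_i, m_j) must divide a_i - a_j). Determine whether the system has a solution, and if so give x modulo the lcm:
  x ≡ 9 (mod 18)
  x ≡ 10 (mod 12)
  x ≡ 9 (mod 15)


Moduli 18, 12, 15 are not pairwise coprime, so CRT works modulo lcm(m_i) when all pairwise compatibility conditions hold.
Pairwise compatibility: gcd(m_i, m_j) must divide a_i - a_j for every pair.
Merge one congruence at a time:
  Start: x ≡ 9 (mod 18).
  Combine with x ≡ 10 (mod 12): gcd(18, 12) = 6, and 10 - 9 = 1 is NOT divisible by 6.
    ⇒ system is inconsistent (no integer solution).

No solution (the system is inconsistent).


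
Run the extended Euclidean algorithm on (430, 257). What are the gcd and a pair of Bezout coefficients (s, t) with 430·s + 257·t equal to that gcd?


Euclidean algorithm on (430, 257) — divide until remainder is 0:
  430 = 1 · 257 + 173
  257 = 1 · 173 + 84
  173 = 2 · 84 + 5
  84 = 16 · 5 + 4
  5 = 1 · 4 + 1
  4 = 4 · 1 + 0
gcd(430, 257) = 1.
Track Bezout coefficients alongside the remainders: start with r₀ = 430 = a·1 + b·0 (s = 1, t = 0) and r₁ = 257 = a·0 + b·1 (s = 0, t = 1); each new remainder r_{k+1} = r_{k-1} − q_k·r_k inherits s_{k+1} = s_{k-1} − q_k·s_k, t_{k+1} = t_{k-1} − q_k·t_k, so r_k = a·s_k + b·t_k at every step:
  q = 1: r = 173, s = 1 − 1·0 = 1, t = 0 − 1·1 = -1  (check: 430·1 + 257·(-1) = 173)
  q = 1: r = 84, s = 0 − 1·1 = -1, t = 1 − 1·(-1) = 2  (check: 430·(-1) + 257·2 = 84)
  q = 2: r = 5, s = 1 − 2·(-1) = 3, t = -1 − 2·2 = -5  (check: 430·3 + 257·(-5) = 5)
  q = 16: r = 4, s = -1 − 16·3 = -49, t = 2 − 16·(-5) = 82  (check: 430·(-49) + 257·82 = 4)
  q = 1: r = 1, s = 3 − 1·(-49) = 52, t = -5 − 1·82 = -87  (check: 430·52 + 257·(-87) = 1)
The row with r = 1 (the gcd) gives the Bezout coefficients s = 52, t = -87.
Result: 430 · (52) + 257 · (-87) = 1.

gcd(430, 257) = 1; s = 52, t = -87 (check: 430·52 + 257·(-87) = 1).


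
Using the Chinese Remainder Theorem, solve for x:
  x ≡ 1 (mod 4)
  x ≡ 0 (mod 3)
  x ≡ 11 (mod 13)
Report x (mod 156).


Moduli 4, 3, 13 are pairwise coprime; by CRT there is a unique solution modulo M = 4 · 3 · 13 = 156.
Solve pairwise, accumulating the modulus:
  Start with x ≡ 1 (mod 4).
  Combine with x ≡ 0 (mod 3): since gcd(4, 3) = 1, we get a unique residue mod 12.
    Write x = 1 + 4·t and substitute into x ≡ 0 (mod 3): 4·t ≡ 0 − 1 = -1 (mod 3).
    Reduce coefficients mod 3: 1·t ≡ 2 (mod 3).
    So t ≡ 2 (mod 3).
    Then x = 1 + 4·2 = 9, valid modulo lcm(4, 3) = 12: x ≡ 9 (mod 12).
  Combine with x ≡ 11 (mod 13): since gcd(12, 13) = 1, we get a unique residue mod 156.
    Write x = 9 + 12·t and substitute into x ≡ 11 (mod 13): 12·t ≡ 11 − 9 = 2 (mod 13).
    The inverse of 12 mod 13 is 12 (since 12·12 = 144 = 11·13 + 1), so t ≡ 12·2 = 24 ≡ 11 (mod 13).
    Then x = 9 + 12·11 = 141, valid modulo lcm(12, 13) = 156: x ≡ 141 (mod 156).
Verify: 141 mod 4 = 1 ✓, 141 mod 3 = 0 ✓, 141 mod 13 = 11 ✓.

x ≡ 141 (mod 156).


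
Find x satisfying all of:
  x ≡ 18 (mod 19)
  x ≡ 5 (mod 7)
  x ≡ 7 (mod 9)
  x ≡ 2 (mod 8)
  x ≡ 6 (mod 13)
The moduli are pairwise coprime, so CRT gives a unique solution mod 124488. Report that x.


Product of moduli M = 19 · 7 · 9 · 8 · 13 = 124488.
Merge one congruence at a time:
  Start: x ≡ 18 (mod 19).
  Combine with x ≡ 5 (mod 7); new modulus lcm = 133.
    Write x = 18 + 19·t and substitute into x ≡ 5 (mod 7): 19·t ≡ 5 − 18 = -13 (mod 7).
    Reduce coefficients mod 7: 5·t ≡ 1 (mod 7).
    The inverse of 5 mod 7 is 3 (since 5·3 = 15 = 2·7 + 1), so t ≡ 3·1 = 3 ≡ 3 (mod 7).
    Then x = 18 + 19·3 = 75, valid modulo lcm(19, 7) = 133: x ≡ 75 (mod 133).
  Combine with x ≡ 7 (mod 9); new modulus lcm = 1197.
    Write x = 75 + 133·t and substitute into x ≡ 7 (mod 9): 133·t ≡ 7 − 75 = -68 (mod 9).
    Reduce coefficients mod 9: 7·t ≡ 4 (mod 9).
    The inverse of 7 mod 9 is 4 (since 7·4 = 28 = 3·9 + 1), so t ≡ 4·4 = 16 ≡ 7 (mod 9).
    Then x = 75 + 133·7 = 1006, valid modulo lcm(133, 9) = 1197: x ≡ 1006 (mod 1197).
  Combine with x ≡ 2 (mod 8); new modulus lcm = 9576.
    Write x = 1006 + 1197·t and substitute into x ≡ 2 (mod 8): 1197·t ≡ 2 − 1006 = -1004 (mod 8).
    Reduce coefficients mod 8: 5·t ≡ 4 (mod 8).
    The inverse of 5 mod 8 is 5 (since 5·5 = 25 = 3·8 + 1), so t ≡ 5·4 = 20 ≡ 4 (mod 8).
    Then x = 1006 + 1197·4 = 5794, valid modulo lcm(1197, 8) = 9576: x ≡ 5794 (mod 9576).
  Combine with x ≡ 6 (mod 13); new modulus lcm = 124488.
    Write x = 5794 + 9576·t and substitute into x ≡ 6 (mod 13): 9576·t ≡ 6 − 5794 = -5788 (mod 13).
    Reduce coefficients mod 13: 8·t ≡ 10 (mod 13).
    The inverse of 8 mod 13 is 5 (since 8·5 = 40 = 3·13 + 1), so t ≡ 5·10 = 50 ≡ 11 (mod 13).
    Then x = 5794 + 9576·11 = 111130, valid modulo lcm(9576, 13) = 124488: x ≡ 111130 (mod 124488).
Verify against each original: 111130 mod 19 = 18, 111130 mod 7 = 5, 111130 mod 9 = 7, 111130 mod 8 = 2, 111130 mod 13 = 6.

x ≡ 111130 (mod 124488).


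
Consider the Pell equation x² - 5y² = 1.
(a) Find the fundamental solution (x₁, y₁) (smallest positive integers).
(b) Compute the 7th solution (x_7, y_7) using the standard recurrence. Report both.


Step 1: Find the fundamental solution (x₁, y₁) of x² - 5y² = 1.
  Expand √5 as a continued fraction. a₀ = ⌊√5⌋ = 2; iterate m_{k+1} = d_k·a_k − m_k, d_{k+1} = (5 − m_{k+1}²)/d_k, a_{k+1} = ⌊(a₀ + m_{k+1})/d_{k+1}⌋ (starting m₀ = 0, d₀ = 1), with convergents p_k = a_k·p_{k-1} + p_{k-2}, q_k = a_k·q_{k-1} + q_{k-2} (p₋₁ = 1, q₋₁ = 0):
  k = 0: a₀ = 2; p₀/q₀ = 2/1; p₀² − 5·q₀² = 4 − 5 = -1.
  k = 1: m = 2, d = 1, a = ⌊(2 + 2)/1⌋ = 4; p/q = (4·2 + 1)/(4·1 + 0) = 9/4; p² − 5·q² = 81 − 80 = 1.
  The first convergent with p² − 5·q² = 1 gives the fundamental solution (x₁, y₁) = (9, 4).
Step 2: Apply the recurrence (x_{n+1}, y_{n+1}) = (x₁x_n + 5y₁y_n, x₁y_n + y₁x_n) repeatedly.
  From (x_1, y_1) = (9, 4): x_2 = 9·9 + 5·4·4 = 161; y_2 = 9·4 + 4·9 = 72.
  From (x_2, y_2) = (161, 72): x_3 = 9·161 + 5·4·72 = 2889; y_3 = 9·72 + 4·161 = 1292.
  From (x_3, y_3) = (2889, 1292): x_4 = 9·2889 + 5·4·1292 = 51841; y_4 = 9·1292 + 4·2889 = 23184.
  From (x_4, y_4) = (51841, 23184): x_5 = 9·51841 + 5·4·23184 = 930249; y_5 = 9·23184 + 4·51841 = 416020.
  From (x_5, y_5) = (930249, 416020): x_6 = 9·930249 + 5·4·416020 = 16692641; y_6 = 9·416020 + 4·930249 = 7465176.
  From (x_6, y_6) = (16692641, 7465176): x_7 = 9·16692641 + 5·4·7465176 = 299537289; y_7 = 9·7465176 + 4·16692641 = 133957148.
Step 3: Verify x_7² - 5·y_7² = 89722587501469521 - 89722587501469520 = 1 (should be 1). ✓

(x_1, y_1) = (9, 4); (x_7, y_7) = (299537289, 133957148).


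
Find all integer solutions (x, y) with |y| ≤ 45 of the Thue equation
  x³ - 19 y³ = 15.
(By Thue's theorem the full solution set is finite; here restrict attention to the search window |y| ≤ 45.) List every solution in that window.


The equation is x³ - 19y³ = 15. For fixed y, x³ = 19·y³ + 15, so a solution requires the RHS to be a perfect cube.
Strategy: iterate y from -45 to 45, compute RHS = 19·y³ + 15, and check whether it is a (positive or negative) perfect cube.
Check small values of y:
  y = 0: RHS = 15 is not a perfect cube.
  y = 1: RHS = 34 is not a perfect cube.
  y = -1: RHS = -4 is not a perfect cube.
  y = 2: RHS = 167 is not a perfect cube.
  y = -2: RHS = -137 is not a perfect cube.
  y = 3: RHS = 528 is not a perfect cube.
  y = -3: RHS = -498 is not a perfect cube.
Continuing the search up to |y| = 45 finds no solutions either.
No (x, y) in the scanned range satisfies the equation.

No integer solutions with |y| ≤ 45.


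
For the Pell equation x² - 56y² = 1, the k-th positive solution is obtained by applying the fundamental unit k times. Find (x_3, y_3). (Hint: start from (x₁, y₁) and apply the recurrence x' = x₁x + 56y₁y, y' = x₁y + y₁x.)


Step 1: Find the fundamental solution (x₁, y₁) of x² - 56y² = 1.
  Expand √56 as a continued fraction. a₀ = ⌊√56⌋ = 7; iterate m_{k+1} = d_k·a_k − m_k, d_{k+1} = (56 − m_{k+1}²)/d_k, a_{k+1} = ⌊(a₀ + m_{k+1})/d_{k+1}⌋ (starting m₀ = 0, d₀ = 1), with convergents p_k = a_k·p_{k-1} + p_{k-2}, q_k = a_k·q_{k-1} + q_{k-2} (p₋₁ = 1, q₋₁ = 0):
  k = 0: a₀ = 7; p₀/q₀ = 7/1; p₀² − 56·q₀² = 49 − 56 = -7.
  k = 1: m = 7, d = 7, a = ⌊(7 + 7)/7⌋ = 2; p/q = (2·7 + 1)/(2·1 + 0) = 15/2; p² − 56·q² = 225 − 224 = 1.
  The first convergent with p² − 56·q² = 1 gives the fundamental solution (x₁, y₁) = (15, 2).
Step 2: Apply the recurrence (x_{n+1}, y_{n+1}) = (x₁x_n + 56y₁y_n, x₁y_n + y₁x_n) repeatedly.
  From (x_1, y_1) = (15, 2): x_2 = 15·15 + 56·2·2 = 449; y_2 = 15·2 + 2·15 = 60.
  From (x_2, y_2) = (449, 60): x_3 = 15·449 + 56·2·60 = 13455; y_3 = 15·60 + 2·449 = 1798.
Step 3: Verify x_3² - 56·y_3² = 181037025 - 181037024 = 1 (should be 1). ✓

(x_1, y_1) = (15, 2); (x_3, y_3) = (13455, 1798).


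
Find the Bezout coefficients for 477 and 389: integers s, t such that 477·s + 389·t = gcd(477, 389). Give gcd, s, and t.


Euclidean algorithm on (477, 389) — divide until remainder is 0:
  477 = 1 · 389 + 88
  389 = 4 · 88 + 37
  88 = 2 · 37 + 14
  37 = 2 · 14 + 9
  14 = 1 · 9 + 5
  9 = 1 · 5 + 4
  5 = 1 · 4 + 1
  4 = 4 · 1 + 0
gcd(477, 389) = 1.
Track Bezout coefficients alongside the remainders: start with r₀ = 477 = a·1 + b·0 (s = 1, t = 0) and r₁ = 389 = a·0 + b·1 (s = 0, t = 1); each new remainder r_{k+1} = r_{k-1} − q_k·r_k inherits s_{k+1} = s_{k-1} − q_k·s_k, t_{k+1} = t_{k-1} − q_k·t_k, so r_k = a·s_k + b·t_k at every step:
  q = 1: r = 88, s = 1 − 1·0 = 1, t = 0 − 1·1 = -1  (check: 477·1 + 389·(-1) = 88)
  q = 4: r = 37, s = 0 − 4·1 = -4, t = 1 − 4·(-1) = 5  (check: 477·(-4) + 389·5 = 37)
  q = 2: r = 14, s = 1 − 2·(-4) = 9, t = -1 − 2·5 = -11  (check: 477·9 + 389·(-11) = 14)
  q = 2: r = 9, s = -4 − 2·9 = -22, t = 5 − 2·(-11) = 27  (check: 477·(-22) + 389·27 = 9)
  q = 1: r = 5, s = 9 − 1·(-22) = 31, t = -11 − 1·27 = -38  (check: 477·31 + 389·(-38) = 5)
  q = 1: r = 4, s = -22 − 1·31 = -53, t = 27 − 1·(-38) = 65  (check: 477·(-53) + 389·65 = 4)
  q = 1: r = 1, s = 31 − 1·(-53) = 84, t = -38 − 1·65 = -103  (check: 477·84 + 389·(-103) = 1)
The row with r = 1 (the gcd) gives the Bezout coefficients s = 84, t = -103.
Result: 477 · (84) + 389 · (-103) = 1.

gcd(477, 389) = 1; s = 84, t = -103 (check: 477·84 + 389·(-103) = 1).


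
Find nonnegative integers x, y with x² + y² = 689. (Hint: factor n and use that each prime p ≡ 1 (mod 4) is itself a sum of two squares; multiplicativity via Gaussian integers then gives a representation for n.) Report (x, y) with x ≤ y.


Step 1: Factor n = 689 = 13 · 53.
Step 2: Check the mod-4 condition on each prime factor: 13 ≡ 1 (mod 4), exponent 1; 53 ≡ 1 (mod 4), exponent 1.
All primes ≡ 3 (mod 4) appear to even exponent (or don't appear), so by the two-squares theorem n IS expressible as a sum of two squares.
Step 3: Build a representation. Here n = 13 · 53 is a product of primes ≡ 1 (mod 4). Each prime p ≡ 1 (mod 4) is itself a sum of two squares; find a² by testing p − a² for a perfect square:
  13: 13 − 1² = 12, 13 − 2² = 9 = 3² ⇒ 13 = 2² + 3².
  53: 53 − 1² = 52, 53 − 2² = 49 = 7² ⇒ 53 = 2² + 7².
  Combine using the Brahmagupta–Fibonacci identity (a² + b²)(c² + d²) = (ac − bd)² + (ad + bc)² = (ac + bd)² + (ad − bc)²:
  13 · 53 = 689: from (2² + 3²)(2² + 7²), take (2·2 − 3·7, 2·7 + 3·2) = (4 − 21, 14 + 6) = (-17, 20); dropping signs (only squares matter) gives (17, 20); check 17² + 20² = 289 + 400 = 689 ✓.
Step 4: Order so x ≤ y and verify: 17² + 20² = 289 + 400 = 689 = n. ✓

n = 689 = 17² + 20² (one valid representation with x ≤ y).


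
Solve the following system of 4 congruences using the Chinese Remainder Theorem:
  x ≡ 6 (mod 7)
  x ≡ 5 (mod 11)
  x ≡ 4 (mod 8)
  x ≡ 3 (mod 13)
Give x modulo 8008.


Product of moduli M = 7 · 11 · 8 · 13 = 8008.
Merge one congruence at a time:
  Start: x ≡ 6 (mod 7).
  Combine with x ≡ 5 (mod 11); new modulus lcm = 77.
    Write x = 6 + 7·t and substitute into x ≡ 5 (mod 11): 7·t ≡ 5 − 6 = -1 (mod 11).
    Reduce coefficients mod 11: 7·t ≡ 10 (mod 11).
    The inverse of 7 mod 11 is 8 (since 7·8 = 56 = 5·11 + 1), so t ≡ 8·10 = 80 ≡ 3 (mod 11).
    Then x = 6 + 7·3 = 27, valid modulo lcm(7, 11) = 77: x ≡ 27 (mod 77).
  Combine with x ≡ 4 (mod 8); new modulus lcm = 616.
    Write x = 27 + 77·t and substitute into x ≡ 4 (mod 8): 77·t ≡ 4 − 27 = -23 (mod 8).
    Reduce coefficients mod 8: 5·t ≡ 1 (mod 8).
    The inverse of 5 mod 8 is 5 (since 5·5 = 25 = 3·8 + 1), so t ≡ 5·1 = 5 ≡ 5 (mod 8).
    Then x = 27 + 77·5 = 412, valid modulo lcm(77, 8) = 616: x ≡ 412 (mod 616).
  Combine with x ≡ 3 (mod 13); new modulus lcm = 8008.
    Write x = 412 + 616·t and substitute into x ≡ 3 (mod 13): 616·t ≡ 3 − 412 = -409 (mod 13).
    Reduce coefficients mod 13: 5·t ≡ 7 (mod 13).
    The inverse of 5 mod 13 is 8 (since 5·8 = 40 = 3·13 + 1), so t ≡ 8·7 = 56 ≡ 4 (mod 13).
    Then x = 412 + 616·4 = 2876, valid modulo lcm(616, 13) = 8008: x ≡ 2876 (mod 8008).
Verify against each original: 2876 mod 7 = 6, 2876 mod 11 = 5, 2876 mod 8 = 4, 2876 mod 13 = 3.

x ≡ 2876 (mod 8008).


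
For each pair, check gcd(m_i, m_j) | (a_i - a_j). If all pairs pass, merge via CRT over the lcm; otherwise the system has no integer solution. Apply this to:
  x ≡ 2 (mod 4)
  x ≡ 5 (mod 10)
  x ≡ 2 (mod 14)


Moduli 4, 10, 14 are not pairwise coprime, so CRT works modulo lcm(m_i) when all pairwise compatibility conditions hold.
Pairwise compatibility: gcd(m_i, m_j) must divide a_i - a_j for every pair.
Merge one congruence at a time:
  Start: x ≡ 2 (mod 4).
  Combine with x ≡ 5 (mod 10): gcd(4, 10) = 2, and 5 - 2 = 3 is NOT divisible by 2.
    ⇒ system is inconsistent (no integer solution).

No solution (the system is inconsistent).


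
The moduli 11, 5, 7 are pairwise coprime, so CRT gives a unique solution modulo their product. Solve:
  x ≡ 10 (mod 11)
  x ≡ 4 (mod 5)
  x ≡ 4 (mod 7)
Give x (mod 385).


Moduli 11, 5, 7 are pairwise coprime; by CRT there is a unique solution modulo M = 11 · 5 · 7 = 385.
Solve pairwise, accumulating the modulus:
  Start with x ≡ 10 (mod 11).
  Combine with x ≡ 4 (mod 5): since gcd(11, 5) = 1, we get a unique residue mod 55.
    Write x = 10 + 11·t and substitute into x ≡ 4 (mod 5): 11·t ≡ 4 − 10 = -6 (mod 5).
    Reduce coefficients mod 5: 1·t ≡ 4 (mod 5).
    So t ≡ 4 (mod 5).
    Then x = 10 + 11·4 = 54, valid modulo lcm(11, 5) = 55: x ≡ 54 (mod 55).
  Combine with x ≡ 4 (mod 7): since gcd(55, 7) = 1, we get a unique residue mod 385.
    Write x = 54 + 55·t and substitute into x ≡ 4 (mod 7): 55·t ≡ 4 − 54 = -50 (mod 7).
    Reduce coefficients mod 7: 6·t ≡ 6 (mod 7).
    The inverse of 6 mod 7 is 6 (since 6·6 = 36 = 5·7 + 1), so t ≡ 6·6 = 36 ≡ 1 (mod 7).
    Then x = 54 + 55·1 = 109, valid modulo lcm(55, 7) = 385: x ≡ 109 (mod 385).
Verify: 109 mod 11 = 10 ✓, 109 mod 5 = 4 ✓, 109 mod 7 = 4 ✓.

x ≡ 109 (mod 385).


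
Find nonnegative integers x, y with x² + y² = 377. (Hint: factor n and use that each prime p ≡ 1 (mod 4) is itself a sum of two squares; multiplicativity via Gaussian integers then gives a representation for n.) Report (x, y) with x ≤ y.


Step 1: Factor n = 377 = 13 · 29.
Step 2: Check the mod-4 condition on each prime factor: 13 ≡ 1 (mod 4), exponent 1; 29 ≡ 1 (mod 4), exponent 1.
All primes ≡ 3 (mod 4) appear to even exponent (or don't appear), so by the two-squares theorem n IS expressible as a sum of two squares.
Step 3: Build a representation. Here n = 13 · 29 is a product of primes ≡ 1 (mod 4). Each prime p ≡ 1 (mod 4) is itself a sum of two squares; find a² by testing p − a² for a perfect square:
  13: 13 − 1² = 12, 13 − 2² = 9 = 3² ⇒ 13 = 2² + 3².
  29: 29 − 1² = 28, 29 − 2² = 25 = 5² ⇒ 29 = 2² + 5².
  Combine using the Brahmagupta–Fibonacci identity (a² + b²)(c² + d²) = (ac − bd)² + (ad + bc)² = (ac + bd)² + (ad − bc)²:
  13 · 29 = 377: from (2² + 3²)(2² + 5²), take (2·2 − 3·5, 2·5 + 3·2) = (4 − 15, 10 + 6) = (-11, 16); dropping signs (only squares matter) gives (11, 16); check 11² + 16² = 121 + 256 = 377 ✓.
Step 4: Order so x ≤ y and verify: 11² + 16² = 121 + 256 = 377 = n. ✓

n = 377 = 11² + 16² (one valid representation with x ≤ y).


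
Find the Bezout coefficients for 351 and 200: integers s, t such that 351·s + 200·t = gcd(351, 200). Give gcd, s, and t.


Euclidean algorithm on (351, 200) — divide until remainder is 0:
  351 = 1 · 200 + 151
  200 = 1 · 151 + 49
  151 = 3 · 49 + 4
  49 = 12 · 4 + 1
  4 = 4 · 1 + 0
gcd(351, 200) = 1.
Track Bezout coefficients alongside the remainders: start with r₀ = 351 = a·1 + b·0 (s = 1, t = 0) and r₁ = 200 = a·0 + b·1 (s = 0, t = 1); each new remainder r_{k+1} = r_{k-1} − q_k·r_k inherits s_{k+1} = s_{k-1} − q_k·s_k, t_{k+1} = t_{k-1} − q_k·t_k, so r_k = a·s_k + b·t_k at every step:
  q = 1: r = 151, s = 1 − 1·0 = 1, t = 0 − 1·1 = -1  (check: 351·1 + 200·(-1) = 151)
  q = 1: r = 49, s = 0 − 1·1 = -1, t = 1 − 1·(-1) = 2  (check: 351·(-1) + 200·2 = 49)
  q = 3: r = 4, s = 1 − 3·(-1) = 4, t = -1 − 3·2 = -7  (check: 351·4 + 200·(-7) = 4)
  q = 12: r = 1, s = -1 − 12·4 = -49, t = 2 − 12·(-7) = 86  (check: 351·(-49) + 200·86 = 1)
The row with r = 1 (the gcd) gives the Bezout coefficients s = -49, t = 86.
Result: 351 · (-49) + 200 · (86) = 1.

gcd(351, 200) = 1; s = -49, t = 86 (check: 351·(-49) + 200·86 = 1).
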